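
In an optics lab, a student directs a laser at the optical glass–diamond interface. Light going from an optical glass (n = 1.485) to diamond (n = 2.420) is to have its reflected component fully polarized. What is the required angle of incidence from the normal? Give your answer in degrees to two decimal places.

Here n₂/n₁ = 2.420/1.485 = 1.6296, and Brewster's law gives tan θ_B = n₂/n₁.
θ_B = arctan(1.6296) = 58.47°.

θ_B ≈ 58.47°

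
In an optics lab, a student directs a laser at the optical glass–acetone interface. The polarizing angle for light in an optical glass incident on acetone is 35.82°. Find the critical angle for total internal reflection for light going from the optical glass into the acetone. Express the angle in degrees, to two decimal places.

θ_c ≈ 46.20°

n₂/n₁ = tan 35.82° = 0.7218; the critical angle satisfies sin θ_c = n₂/n₁.
θ_c = arcsin(0.7218) = 46.20°.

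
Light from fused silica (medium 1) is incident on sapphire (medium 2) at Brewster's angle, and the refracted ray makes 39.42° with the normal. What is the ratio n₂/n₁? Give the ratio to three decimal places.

n₂/n₁ ≈ 1.217

At Brewster incidence θ_B = 90° − θ_t = 90° − 39.42° = 50.58°.
Then n₂/n₁ = tan θ_B = tan 50.58° = 1.217.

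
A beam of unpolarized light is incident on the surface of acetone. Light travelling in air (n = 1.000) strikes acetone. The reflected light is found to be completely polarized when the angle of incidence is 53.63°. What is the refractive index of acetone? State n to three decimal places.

n ≈ 1.358

At Brewster's angle, tan θ_B = n₂/n₁ with n₁ on the incident side (air) and n₂ on the transmitted side (acetone).
n₂ = n₁ tan θ_B = 1.000 × tan 53.63° = 1.358.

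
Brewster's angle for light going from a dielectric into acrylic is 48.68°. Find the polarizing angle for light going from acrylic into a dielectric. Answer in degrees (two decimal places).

tan θ_B' = n₁/n₂ = 1/tan θ_B, so θ_B' = 90° − θ_B.
θ_B' = 90° − 48.68° = 41.32°.

θ_B' ≈ 41.32°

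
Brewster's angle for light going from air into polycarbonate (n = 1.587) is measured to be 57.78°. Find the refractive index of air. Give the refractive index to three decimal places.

Brewster's law: tan θ_B = n₂/n₁ (light incident in air, refracted into polycarbonate).
n₁ = n₂ / tan θ_B = 1.587 / tan 57.78° = 1.000.

n ≈ 1.000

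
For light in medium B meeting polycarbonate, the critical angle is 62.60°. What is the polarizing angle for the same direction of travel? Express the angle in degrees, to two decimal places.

θ_B ≈ 41.60°

At the critical angle sin θ_c = n₂/n₁, giving n₂/n₁ = sin 62.60° = 0.8878.
Then tan θ_B = n₂/n₁ = 0.8878, so θ_B = arctan 0.8878 = 41.60°.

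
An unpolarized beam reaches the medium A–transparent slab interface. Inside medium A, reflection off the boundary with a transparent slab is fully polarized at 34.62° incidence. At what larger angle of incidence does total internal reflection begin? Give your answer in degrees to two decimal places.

From Brewster, n₂/n₁ = tan θ_B = tan 34.62° = 0.6904.
Then sin θ_c = n₂/n₁ = 0.6904, so θ_c = arcsin 0.6904 = 43.66°.

θ_c ≈ 43.66°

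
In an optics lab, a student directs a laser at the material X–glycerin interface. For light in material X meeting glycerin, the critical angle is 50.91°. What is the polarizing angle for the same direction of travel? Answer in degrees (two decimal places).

sin θ_c = n₂/n₁, so n₂/n₁ = sin 50.91° = 0.7762.
Brewster: tan θ_B = n₂/n₁ = 0.7762.
θ_B = arctan(0.7762) = 37.82°.

θ_B ≈ 37.82°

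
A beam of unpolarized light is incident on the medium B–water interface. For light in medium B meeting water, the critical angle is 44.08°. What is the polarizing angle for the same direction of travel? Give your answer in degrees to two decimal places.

sin θ_c = n₂/n₁, so n₂/n₁ = sin 44.08° = 0.6957.
Brewster: tan θ_B = n₂/n₁ = 0.6957.
θ_B = arctan(0.6957) = 34.82°.

θ_B ≈ 34.82°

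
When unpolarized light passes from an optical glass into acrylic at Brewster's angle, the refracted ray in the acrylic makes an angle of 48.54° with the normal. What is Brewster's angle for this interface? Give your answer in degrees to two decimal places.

At Brewster's angle the reflected and refracted rays are perpendicular, so θ_B + θ_t = 90°.
So θ_B = 90° − θ_t = 90° − 48.54° = 41.46°.

θ_B ≈ 41.46°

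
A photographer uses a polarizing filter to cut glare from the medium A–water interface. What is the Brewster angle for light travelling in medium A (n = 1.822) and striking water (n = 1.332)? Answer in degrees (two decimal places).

tan θ_B = n₂/n₁ = 1.332/1.822 = 0.7311.
So θ_B = arctan 0.7311 = 36.17°.

θ_B ≈ 36.17°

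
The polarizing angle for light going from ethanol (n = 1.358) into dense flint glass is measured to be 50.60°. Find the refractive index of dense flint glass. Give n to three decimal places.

At the polarizing angle, tan θ_B = n₂/n₁ with n₁ on the incident side (ethanol) and n₂ on the transmitted side (dense flint glass).
n₂ = n₁ tan θ_B = 1.358 × tan 50.60° = 1.653.

n ≈ 1.653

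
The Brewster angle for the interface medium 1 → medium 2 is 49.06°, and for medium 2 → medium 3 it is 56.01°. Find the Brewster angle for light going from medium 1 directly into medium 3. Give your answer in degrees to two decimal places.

θ_B ≈ 59.68°

n₂/n₁ = tan 49.06° = 1.1528 and n₃/n₂ = tan 56.01° = 1.4831.
n₃/n₁ = 1.7097. Then tan θ_B(1→3) = n₃/n₁, so θ_B(1→3) = arctan(1.7097) = 59.68°.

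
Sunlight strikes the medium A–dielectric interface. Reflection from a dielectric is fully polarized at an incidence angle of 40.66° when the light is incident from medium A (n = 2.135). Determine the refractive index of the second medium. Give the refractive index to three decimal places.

n ≈ 1.834

Brewster's law: tan θ_B = n₂/n₁ (light incident in medium A, refracted into a dielectric).
n₂ = n₁ tan θ_B = 2.135 × tan 40.66° = 1.834.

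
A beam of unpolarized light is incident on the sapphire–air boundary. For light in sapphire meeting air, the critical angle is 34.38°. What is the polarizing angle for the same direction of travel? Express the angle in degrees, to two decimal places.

θ_B ≈ 29.45°

n₂/n₁ = sin θ_c = sin 34.38° = 0.5647.
tan θ_B equals the same ratio, so θ_B = arctan(0.5647) = 29.45°.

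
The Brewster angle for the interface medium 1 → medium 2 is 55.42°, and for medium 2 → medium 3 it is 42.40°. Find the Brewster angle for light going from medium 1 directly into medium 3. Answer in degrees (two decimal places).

θ_B ≈ 52.95°

tan θ_B(1→2) = n₂/n₁ = tan 55.42° = 1.4507.
tan θ_B(2→3) = n₃/n₂ = tan 42.40° = 0.9131.
Multiplying, n₃/n₁ = 1.4507 × 0.9131 = 1.3246, and θ_B(1→3) = arctan 1.3246 = 52.95°.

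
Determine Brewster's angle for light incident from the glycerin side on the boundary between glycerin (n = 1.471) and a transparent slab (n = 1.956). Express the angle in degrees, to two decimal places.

θ_B ≈ 53.06°

Brewster's condition: tan θ_B = n₂/n₁ = 1.956/1.471 = 1.3297. Taking the arctangent, θ_B = 53.06°.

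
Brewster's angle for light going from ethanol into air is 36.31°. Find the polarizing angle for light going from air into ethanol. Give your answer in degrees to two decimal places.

tan θ_B' = n₁/n₂ = 1/tan θ_B, so θ_B' = 90° − θ_B.
θ_B' = 90° − 36.31° = 53.69°.

θ_B' ≈ 53.69°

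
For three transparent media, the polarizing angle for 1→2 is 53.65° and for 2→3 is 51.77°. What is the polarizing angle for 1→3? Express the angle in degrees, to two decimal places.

tan θ_B(1→2) = n₂/n₁ = tan 53.65° = 1.3588.
tan θ_B(2→3) = n₃/n₂ = tan 51.77° = 1.2694.
So n₃/n₁ = (n₂/n₁)(n₃/n₂) = 1.3588 × 1.2694 = 1.7249.
θ_B(1→3) = arctan(1.7249) = 59.90°.

θ_B ≈ 59.90°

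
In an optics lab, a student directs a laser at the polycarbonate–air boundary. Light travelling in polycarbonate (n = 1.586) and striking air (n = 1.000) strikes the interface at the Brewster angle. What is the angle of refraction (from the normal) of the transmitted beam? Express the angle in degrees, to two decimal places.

θ_t ≈ 57.77°

θ_B = arctan(n₂/n₁) = arctan(1.000/1.586) = 32.23°.
Since θ_B + θ_t = 90° at Brewster incidence, θ_t = 90° − 32.23° = 57.77°.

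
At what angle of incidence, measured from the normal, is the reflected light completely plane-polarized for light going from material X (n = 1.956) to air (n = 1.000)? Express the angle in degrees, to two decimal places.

θ_B ≈ 27.08°

The reflected p-component vanishes when tan θ_B = n₂/n₁.
Brewster's condition: tan θ_B = n₂/n₁ = 1.000/1.956 = 0.5112.
So θ_B = arctan 0.5112 = 27.08°.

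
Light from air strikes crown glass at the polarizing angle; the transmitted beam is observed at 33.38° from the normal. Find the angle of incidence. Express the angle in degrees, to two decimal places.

Since the reflected and refracted rays are at right angles at the polarizing angle, θ_B + θ_t = 90°.
So θ_B = 90° − θ_t = 90° − 33.38° = 56.62°.

θ_B ≈ 56.62°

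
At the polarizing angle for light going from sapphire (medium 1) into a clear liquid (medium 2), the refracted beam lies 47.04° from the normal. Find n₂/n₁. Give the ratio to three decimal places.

At Brewster incidence θ_B = 90° − θ_t = 90° − 47.04° = 42.96°.
Then n₂/n₁ = tan θ_B = tan 42.96° = 0.931.

n₂/n₁ ≈ 0.931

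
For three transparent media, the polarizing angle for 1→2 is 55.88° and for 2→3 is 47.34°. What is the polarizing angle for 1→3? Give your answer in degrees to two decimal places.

θ_B ≈ 58.02°

Each Brewster angle gives a ratio: n₂/n₁ = tan 55.88° = 1.4759, n₃/n₂ = tan 47.34° = 1.0852.
n₃/n₁ = 1.6016. Then tan θ_B(1→3) = n₃/n₁, so θ_B(1→3) = arctan(1.6016) = 58.02°.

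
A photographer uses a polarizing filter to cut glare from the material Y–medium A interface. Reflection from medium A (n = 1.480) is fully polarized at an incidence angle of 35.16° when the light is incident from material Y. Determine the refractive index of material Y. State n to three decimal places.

n ≈ 2.101

Brewster's law: tan θ_B = n₂/n₁ (light incident in material Y, refracted into medium A).
n₁ = n₂ / tan θ_B = 1.480 / tan 35.16° = 2.101.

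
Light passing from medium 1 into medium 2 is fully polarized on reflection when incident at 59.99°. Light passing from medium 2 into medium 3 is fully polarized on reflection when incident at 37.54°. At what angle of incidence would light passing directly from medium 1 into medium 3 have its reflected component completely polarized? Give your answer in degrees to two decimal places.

θ_B ≈ 53.07°

n₂/n₁ = tan 59.99° = 1.7314 and n₃/n₂ = tan 37.54° = 0.7684.
So n₃/n₁ = (n₂/n₁)(n₃/n₂) = 1.7314 × 0.7684 = 1.3304.
θ_B(1→3) = arctan(1.3304) = 53.07°.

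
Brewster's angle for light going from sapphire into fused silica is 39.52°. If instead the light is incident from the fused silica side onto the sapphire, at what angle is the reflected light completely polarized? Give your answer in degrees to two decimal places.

Reversing the direction swaps n₁ and n₂, so tan θ_B' = 1/tan θ_B and θ_B' = 90° − θ_B.
Hence θ_B' = 90° − 39.52° = 50.48°.

θ_B' ≈ 50.48°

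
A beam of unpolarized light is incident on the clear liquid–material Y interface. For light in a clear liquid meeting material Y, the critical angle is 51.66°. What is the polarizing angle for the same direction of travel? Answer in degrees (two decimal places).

At the critical angle sin θ_c = n₂/n₁, giving n₂/n₁ = sin 51.66° = 0.7843.
Then tan θ_B = n₂/n₁ = 0.7843, so θ_B = arctan 0.7843 = 38.11°.

θ_B ≈ 38.11°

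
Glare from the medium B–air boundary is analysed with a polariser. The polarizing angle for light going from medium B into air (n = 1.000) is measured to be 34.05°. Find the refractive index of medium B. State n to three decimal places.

At the polarizing angle, tan θ_B = n₂/n₁ with n₁ on the incident side (medium B) and n₂ on the transmitted side (air).
n₁ = n₂ / tan θ_B = 1.000 / tan 34.05° = 1.480.

n ≈ 1.480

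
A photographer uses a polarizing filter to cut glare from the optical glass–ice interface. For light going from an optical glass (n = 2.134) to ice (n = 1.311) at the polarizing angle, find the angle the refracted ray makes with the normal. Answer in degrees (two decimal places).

First find Brewster's angle: tan θ_B = 1.311/2.134 = 0.6143, giving θ_B = 31.56°.
Since θ_B + θ_t = 90° at Brewster incidence, θ_t = 90° − 31.56° = 58.44°.

θ_t ≈ 58.44°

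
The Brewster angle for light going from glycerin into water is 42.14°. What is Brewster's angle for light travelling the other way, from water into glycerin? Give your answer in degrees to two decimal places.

θ_B' ≈ 47.86°

The two Brewster angles are complementary: θ_B' = 90° − θ_B = 90° − 42.14° = 47.86°.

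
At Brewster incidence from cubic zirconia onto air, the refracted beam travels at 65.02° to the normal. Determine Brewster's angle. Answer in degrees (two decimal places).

Brewster's condition makes the reflected and refracted beams perpendicular: θ_B + θ_t = 90°.
θ_B = 90° − 65.02° = 24.98°.

θ_B ≈ 24.98°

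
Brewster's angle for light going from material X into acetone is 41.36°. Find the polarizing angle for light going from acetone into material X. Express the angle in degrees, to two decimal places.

θ_B' ≈ 48.64°

Reversing the direction swaps n₁ and n₂, so tan θ_B' = 1/tan θ_B and θ_B' = 90° − θ_B.
Hence θ_B' = 90° − 41.36° = 48.64°.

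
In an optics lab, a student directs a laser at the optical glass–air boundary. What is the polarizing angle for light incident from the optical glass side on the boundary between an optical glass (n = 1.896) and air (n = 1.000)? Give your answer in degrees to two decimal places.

θ_B ≈ 27.81°

Here n₂/n₁ = 1.000/1.896 = 0.5274, and Brewster's law gives tan θ_B = n₂/n₁.
So θ_B = arctan 0.5274 = 27.81°.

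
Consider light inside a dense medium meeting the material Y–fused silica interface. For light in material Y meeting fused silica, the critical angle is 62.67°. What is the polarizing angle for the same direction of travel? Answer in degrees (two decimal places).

θ_B ≈ 41.62°

n₂/n₁ = sin θ_c = sin 62.67° = 0.8884.
tan θ_B equals the same ratio, so θ_B = arctan(0.8884) = 41.62°.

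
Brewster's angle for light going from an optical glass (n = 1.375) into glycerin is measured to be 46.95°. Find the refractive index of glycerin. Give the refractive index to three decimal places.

n ≈ 1.472

Full polarization of the reflected beam means tan θ_B = n₂/n₁, where n₁ is the incident medium (an optical glass).
n₂ = n₁ tan θ_B = 1.375 × tan 46.95° = 1.472.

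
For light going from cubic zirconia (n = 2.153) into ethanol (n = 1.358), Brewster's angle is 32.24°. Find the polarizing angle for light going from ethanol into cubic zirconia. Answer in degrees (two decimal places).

θ_B' ≈ 57.76°

The two Brewster angles are complementary: θ_B' = 90° − θ_B = 90° − 32.24° = 57.76°.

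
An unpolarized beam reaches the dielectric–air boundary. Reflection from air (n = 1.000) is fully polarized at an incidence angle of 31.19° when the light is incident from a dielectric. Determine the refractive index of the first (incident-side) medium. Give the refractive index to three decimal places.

n ≈ 1.652

Full polarization of the reflected beam means tan θ_B = n₂/n₁, where n₁ is the incident medium (a dielectric).
n₁ = n₂ / tan θ_B = 1.000 / tan 31.19° = 1.652.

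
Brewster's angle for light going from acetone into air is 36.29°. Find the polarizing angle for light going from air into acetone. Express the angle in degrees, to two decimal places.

tan θ_B' = n₁/n₂ = 1/tan θ_B, so θ_B' = 90° − θ_B.
θ_B' = 90° − 36.29° = 53.71°.

θ_B' ≈ 53.71°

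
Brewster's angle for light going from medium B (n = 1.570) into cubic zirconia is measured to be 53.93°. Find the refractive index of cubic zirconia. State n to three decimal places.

n ≈ 2.155

At Brewster's angle, tan θ_B = n₂/n₁ with n₁ on the incident side (medium B) and n₂ on the transmitted side (cubic zirconia).
n₂ = n₁ tan θ_B = 1.570 × tan 53.93° = 2.155.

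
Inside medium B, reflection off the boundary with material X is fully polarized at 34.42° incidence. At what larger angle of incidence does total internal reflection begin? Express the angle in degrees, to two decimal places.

n₂/n₁ = tan 34.42° = 0.6852; the critical angle satisfies sin θ_c = n₂/n₁.
θ_c = arcsin(0.6852) = 43.25°.

θ_c ≈ 43.25°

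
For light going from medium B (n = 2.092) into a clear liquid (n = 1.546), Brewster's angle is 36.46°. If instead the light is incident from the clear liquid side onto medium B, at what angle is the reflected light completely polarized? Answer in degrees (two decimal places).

θ_B' ≈ 53.54°

tan θ_B' = n₁/n₂ = 1/tan θ_B, so θ_B' = 90° − θ_B.
θ_B' = 90° − 36.46° = 53.54°.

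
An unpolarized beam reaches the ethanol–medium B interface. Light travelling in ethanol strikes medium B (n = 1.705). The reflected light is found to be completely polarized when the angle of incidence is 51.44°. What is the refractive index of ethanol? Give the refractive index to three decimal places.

At Brewster's angle, tan θ_B = n₂/n₁ with n₁ on the incident side (ethanol) and n₂ on the transmitted side (medium B).
n₁ = n₂ / tan θ_B = 1.705 / tan 51.44° = 1.359.

n ≈ 1.359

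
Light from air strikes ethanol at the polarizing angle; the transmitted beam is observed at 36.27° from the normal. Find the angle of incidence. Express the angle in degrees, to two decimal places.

At Brewster's angle the reflected and refracted rays are perpendicular, so θ_B + θ_t = 90°.
θ_B = 90° − 36.27° = 53.73°.

θ_B ≈ 53.73°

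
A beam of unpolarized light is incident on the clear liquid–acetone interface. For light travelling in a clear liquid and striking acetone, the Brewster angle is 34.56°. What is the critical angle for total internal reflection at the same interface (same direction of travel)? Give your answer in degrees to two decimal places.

θ_c ≈ 43.54°

From Brewster, n₂/n₁ = tan θ_B = tan 34.56° = 0.6888.
Then sin θ_c = n₂/n₁ = 0.6888, so θ_c = arcsin 0.6888 = 43.54°.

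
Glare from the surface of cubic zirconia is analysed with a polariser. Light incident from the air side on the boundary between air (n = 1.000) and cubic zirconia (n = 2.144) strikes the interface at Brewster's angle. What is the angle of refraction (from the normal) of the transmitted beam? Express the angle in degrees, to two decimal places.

θ_B = arctan(n₂/n₁) = arctan(2.144/1.000) = 64.99°.
Since θ_B + θ_t = 90° at Brewster incidence, θ_t = 90° − 64.99° = 25.01°.

θ_t ≈ 25.01°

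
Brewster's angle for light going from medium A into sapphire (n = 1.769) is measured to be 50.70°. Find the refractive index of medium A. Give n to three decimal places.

n ≈ 1.448

At Brewster's angle, tan θ_B = n₂/n₁ with n₁ on the incident side (medium A) and n₂ on the transmitted side (sapphire).
n₁ = n₂ / tan θ_B = 1.769 / tan 50.70° = 1.448.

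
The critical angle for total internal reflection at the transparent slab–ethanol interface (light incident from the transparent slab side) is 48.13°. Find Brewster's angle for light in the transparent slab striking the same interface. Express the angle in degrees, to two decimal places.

θ_B ≈ 36.67°

At the critical angle sin θ_c = n₂/n₁, giving n₂/n₁ = sin 48.13° = 0.7447.
Then tan θ_B = n₂/n₁ = 0.7447, so θ_B = arctan 0.7447 = 36.67°.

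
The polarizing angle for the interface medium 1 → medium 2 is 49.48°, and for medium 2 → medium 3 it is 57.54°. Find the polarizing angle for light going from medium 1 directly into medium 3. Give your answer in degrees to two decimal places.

n₂/n₁ = tan 49.48° = 1.1700 and n₃/n₂ = tan 57.54° = 1.5721.
Multiplying, n₃/n₁ = 1.1700 × 1.5721 = 1.8394, and θ_B(1→3) = arctan 1.8394 = 61.47°.

θ_B ≈ 61.47°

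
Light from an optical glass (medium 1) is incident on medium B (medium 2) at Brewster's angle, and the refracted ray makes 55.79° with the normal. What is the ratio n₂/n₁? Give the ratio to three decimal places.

θ_B + θ_t = 90°, so θ_B = 90° − 55.79° = 34.21°.
Then n₂/n₁ = tan θ_B = tan 34.21° = 0.680.

n₂/n₁ ≈ 0.680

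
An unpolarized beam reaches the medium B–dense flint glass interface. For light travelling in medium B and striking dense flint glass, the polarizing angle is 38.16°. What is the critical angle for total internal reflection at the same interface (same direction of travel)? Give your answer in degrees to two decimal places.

tan θ_B = n₂/n₁ = tan 38.16° = 0.7858.
Total internal reflection: sin θ_c = n₂/n₁ = 0.7858.
θ_c = arcsin(0.7858) = 51.79°.

θ_c ≈ 51.79°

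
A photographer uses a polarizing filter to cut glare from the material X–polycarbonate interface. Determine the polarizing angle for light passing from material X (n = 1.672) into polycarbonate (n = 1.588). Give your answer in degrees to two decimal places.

θ_B ≈ 43.52°

The reflected p-component vanishes when tan θ_B = n₂/n₁.
tan θ_B = n₂/n₁ = 1.588/1.672 = 0.9498. Taking the arctangent, θ_B = 43.52°.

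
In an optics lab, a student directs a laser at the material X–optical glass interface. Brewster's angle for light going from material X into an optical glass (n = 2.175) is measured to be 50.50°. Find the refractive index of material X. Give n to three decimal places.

n ≈ 1.793

Full polarization of the reflected beam means tan θ_B = n₂/n₁, where n₁ is the incident medium (material X).
n₁ = n₂ / tan θ_B = 2.175 / tan 50.50° = 1.793.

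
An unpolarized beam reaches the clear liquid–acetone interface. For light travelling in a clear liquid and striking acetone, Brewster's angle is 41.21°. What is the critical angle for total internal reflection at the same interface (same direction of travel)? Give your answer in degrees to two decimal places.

tan θ_B = n₂/n₁ = tan 41.21° = 0.8757.
Total internal reflection: sin θ_c = n₂/n₁ = 0.8757.
θ_c = arcsin(0.8757) = 61.13°.

θ_c ≈ 61.13°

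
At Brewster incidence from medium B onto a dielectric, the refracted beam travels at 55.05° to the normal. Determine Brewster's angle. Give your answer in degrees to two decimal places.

θ_B ≈ 34.95°

Since the reflected and refracted rays are at right angles at the polarizing angle, θ_B + θ_t = 90°.
θ_B = 90° − 55.05° = 34.95°.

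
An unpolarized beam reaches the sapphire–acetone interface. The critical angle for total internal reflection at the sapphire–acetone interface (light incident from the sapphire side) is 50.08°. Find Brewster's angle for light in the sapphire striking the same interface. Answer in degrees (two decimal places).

θ_B ≈ 37.49°

n₂/n₁ = sin θ_c = sin 50.08° = 0.7669.
tan θ_B equals the same ratio, so θ_B = arctan(0.7669) = 37.49°.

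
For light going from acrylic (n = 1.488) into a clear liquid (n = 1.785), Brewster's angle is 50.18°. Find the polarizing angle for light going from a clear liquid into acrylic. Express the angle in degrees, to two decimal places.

tan θ_B' = n₁/n₂ = 1/tan θ_B, so θ_B' = 90° − θ_B.
θ_B' = 90° − 50.18° = 39.82°.

θ_B' ≈ 39.82°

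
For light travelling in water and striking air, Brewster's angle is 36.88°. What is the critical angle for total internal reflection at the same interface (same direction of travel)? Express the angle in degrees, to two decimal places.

θ_c ≈ 48.61°

From Brewster, n₂/n₁ = tan θ_B = tan 36.88° = 0.7503.
Then sin θ_c = n₂/n₁ = 0.7503, so θ_c = arcsin 0.7503 = 48.61°.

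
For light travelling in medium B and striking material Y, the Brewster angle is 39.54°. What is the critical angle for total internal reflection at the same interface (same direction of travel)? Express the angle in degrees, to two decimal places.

θ_c ≈ 55.64°

tan θ_B = n₂/n₁ = tan 39.54° = 0.8255.
Total internal reflection: sin θ_c = n₂/n₁ = 0.8255.
θ_c = arcsin(0.8255) = 55.64°.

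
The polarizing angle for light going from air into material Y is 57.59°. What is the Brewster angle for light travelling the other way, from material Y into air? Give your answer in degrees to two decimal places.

Reversing the direction swaps n₁ and n₂, so tan θ_B' = 1/tan θ_B and θ_B' = 90° − θ_B.
Hence θ_B' = 90° − 57.59° = 32.41°.

θ_B' ≈ 32.41°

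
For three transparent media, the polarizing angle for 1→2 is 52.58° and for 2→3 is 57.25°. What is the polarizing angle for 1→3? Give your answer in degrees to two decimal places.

θ_B ≈ 63.80°

n₂/n₁ = tan 52.58° = 1.3070 and n₃/n₂ = tan 57.25° = 1.5547.
Multiplying, n₃/n₁ = 1.3070 × 1.5547 = 2.0320, and θ_B(1→3) = arctan 2.0320 = 63.80°.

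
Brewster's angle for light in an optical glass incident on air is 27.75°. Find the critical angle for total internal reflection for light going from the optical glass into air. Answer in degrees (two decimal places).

θ_c ≈ 31.74°

From Brewster, n₂/n₁ = tan θ_B = tan 27.75° = 0.5261.
Then sin θ_c = n₂/n₁ = 0.5261, so θ_c = arcsin 0.5261 = 31.74°.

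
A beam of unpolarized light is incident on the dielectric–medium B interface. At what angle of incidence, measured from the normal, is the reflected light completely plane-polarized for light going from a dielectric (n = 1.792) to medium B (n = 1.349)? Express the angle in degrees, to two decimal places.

θ_B ≈ 36.97°

tan θ_B = n₂/n₁ = 1.349/1.792 = 0.7528.
θ_B = arctan(0.7528) = 36.97°.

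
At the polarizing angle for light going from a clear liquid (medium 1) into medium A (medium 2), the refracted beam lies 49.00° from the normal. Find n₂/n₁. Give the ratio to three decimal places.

At Brewster incidence θ_B = 90° − θ_t = 90° − 49.00° = 41.00°.
Then n₂/n₁ = tan θ_B = tan 41.00° = 0.869.

n₂/n₁ ≈ 0.869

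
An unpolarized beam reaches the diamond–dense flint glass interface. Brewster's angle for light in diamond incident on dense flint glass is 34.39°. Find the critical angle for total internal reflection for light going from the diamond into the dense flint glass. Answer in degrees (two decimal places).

n₂/n₁ = tan 34.39° = 0.6845; the critical angle satisfies sin θ_c = n₂/n₁.
θ_c = arcsin(0.6845) = 43.19°.

θ_c ≈ 43.19°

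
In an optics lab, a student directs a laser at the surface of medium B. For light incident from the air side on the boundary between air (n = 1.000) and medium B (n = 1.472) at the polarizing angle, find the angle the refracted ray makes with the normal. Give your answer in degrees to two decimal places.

θ_t ≈ 34.19°

First find Brewster's angle: tan θ_B = 1.472/1.000 = 1.4720, giving θ_B = 55.81°.
The refracted ray is perpendicular to the reflected ray, so θ_t = 90° − θ_B = 34.19°.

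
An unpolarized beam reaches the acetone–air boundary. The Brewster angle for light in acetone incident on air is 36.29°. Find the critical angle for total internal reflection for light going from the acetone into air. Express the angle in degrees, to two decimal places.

θ_c ≈ 47.25°

From Brewster, n₂/n₁ = tan θ_B = tan 36.29° = 0.7343.
Then sin θ_c = n₂/n₁ = 0.7343, so θ_c = arcsin 0.7343 = 47.25°.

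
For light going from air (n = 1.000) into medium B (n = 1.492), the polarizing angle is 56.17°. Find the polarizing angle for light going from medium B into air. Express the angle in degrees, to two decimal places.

The two Brewster angles are complementary: θ_B' = 90° − θ_B = 90° − 56.17° = 33.83°.

θ_B' ≈ 33.83°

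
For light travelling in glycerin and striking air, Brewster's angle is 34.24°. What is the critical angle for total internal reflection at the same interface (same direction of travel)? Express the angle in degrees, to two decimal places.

θ_c ≈ 42.89°

n₂/n₁ = tan 34.24° = 0.6806; the critical angle satisfies sin θ_c = n₂/n₁.
θ_c = arcsin(0.6806) = 42.89°.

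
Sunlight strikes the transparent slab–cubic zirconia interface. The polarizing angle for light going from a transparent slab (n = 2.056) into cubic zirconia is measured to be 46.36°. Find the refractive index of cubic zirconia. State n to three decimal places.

Full polarization of the reflected beam means tan θ_B = n₂/n₁, where n₁ is the incident medium (a transparent slab).
n₂ = n₁ tan θ_B = 2.056 × tan 46.36° = 2.156.

n ≈ 2.156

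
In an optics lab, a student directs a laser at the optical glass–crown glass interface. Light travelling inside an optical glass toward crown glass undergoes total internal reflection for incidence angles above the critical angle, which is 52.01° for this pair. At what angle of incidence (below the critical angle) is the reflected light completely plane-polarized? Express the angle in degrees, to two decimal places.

θ_B ≈ 38.24°

n₂/n₁ = sin θ_c = sin 52.01° = 0.7881.
tan θ_B equals the same ratio, so θ_B = arctan(0.7881) = 38.24°.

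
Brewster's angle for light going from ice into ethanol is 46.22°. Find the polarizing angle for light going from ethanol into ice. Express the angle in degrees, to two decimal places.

θ_B' ≈ 43.78°

Reversing the direction swaps n₁ and n₂, so tan θ_B' = 1/tan θ_B and θ_B' = 90° − θ_B.
Hence θ_B' = 90° − 46.22° = 43.78°.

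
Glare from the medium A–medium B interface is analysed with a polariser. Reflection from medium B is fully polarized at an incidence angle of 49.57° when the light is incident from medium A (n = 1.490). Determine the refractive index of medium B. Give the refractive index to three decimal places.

Brewster's law: tan θ_B = n₂/n₁ (light incident in medium A, refracted into medium B).
n₂ = n₁ tan θ_B = 1.490 × tan 49.57° = 1.749.

n ≈ 1.749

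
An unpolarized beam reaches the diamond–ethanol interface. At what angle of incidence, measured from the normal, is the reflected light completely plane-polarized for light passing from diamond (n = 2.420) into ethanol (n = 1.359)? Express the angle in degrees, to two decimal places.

Here n₂/n₁ = 1.359/2.420 = 0.5616, and Brewster's law gives tan θ_B = n₂/n₁. Taking the arctangent, θ_B = 29.32°.

θ_B ≈ 29.32°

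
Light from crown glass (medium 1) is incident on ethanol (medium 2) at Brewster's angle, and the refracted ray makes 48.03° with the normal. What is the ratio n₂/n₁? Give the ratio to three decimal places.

At Brewster incidence θ_B = 90° − θ_t = 90° − 48.03° = 41.97°.
tan θ_B = n₂/n₁, so n₂/n₁ = tan 41.97° = 0.899.

n₂/n₁ ≈ 0.899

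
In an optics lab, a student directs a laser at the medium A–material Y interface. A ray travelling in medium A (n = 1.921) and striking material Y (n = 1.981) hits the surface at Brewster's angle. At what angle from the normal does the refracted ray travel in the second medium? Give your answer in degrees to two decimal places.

tan θ_B = n₂/n₁ = 1.981/1.921 = 1.0312, so θ_B = 45.88°.
The refracted ray is perpendicular to the reflected ray, so θ_t = 90° − θ_B = 44.12°.

θ_t ≈ 44.12°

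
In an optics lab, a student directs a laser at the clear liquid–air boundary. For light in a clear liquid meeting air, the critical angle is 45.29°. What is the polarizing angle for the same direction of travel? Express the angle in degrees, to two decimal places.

θ_B ≈ 35.40°

At the critical angle sin θ_c = n₂/n₁, giving n₂/n₁ = sin 45.29° = 0.7107.
Then tan θ_B = n₂/n₁ = 0.7107, so θ_B = arctan 0.7107 = 35.40°.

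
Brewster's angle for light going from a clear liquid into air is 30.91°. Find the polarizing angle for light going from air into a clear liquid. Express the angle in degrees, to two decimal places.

tan θ_B' = n₁/n₂ = 1/tan θ_B, so θ_B' = 90° − θ_B.
θ_B' = 90° − 30.91° = 59.09°.

θ_B' ≈ 59.09°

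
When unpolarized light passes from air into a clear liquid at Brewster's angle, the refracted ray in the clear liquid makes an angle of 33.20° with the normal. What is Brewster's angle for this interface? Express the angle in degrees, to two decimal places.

θ_B ≈ 56.80°

Since the reflected and refracted rays are at right angles at the polarizing angle, θ_B + θ_t = 90°.
θ_B = 90° − 33.20° = 56.80°.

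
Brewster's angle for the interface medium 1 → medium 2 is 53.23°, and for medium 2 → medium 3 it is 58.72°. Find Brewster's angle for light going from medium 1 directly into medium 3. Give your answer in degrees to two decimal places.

n₂/n₁ = tan 53.23° = 1.3382 and n₃/n₂ = tan 58.72° = 1.6460.
Multiplying, n₃/n₁ = 1.3382 × 1.6460 = 2.2027, and θ_B(1→3) = arctan 2.2027 = 65.58°.

θ_B ≈ 65.58°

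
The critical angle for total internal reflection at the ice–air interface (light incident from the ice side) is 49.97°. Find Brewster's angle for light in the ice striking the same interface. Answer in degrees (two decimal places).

θ_B ≈ 37.44°

sin θ_c = n₂/n₁, so n₂/n₁ = sin 49.97° = 0.7657.
Brewster: tan θ_B = n₂/n₁ = 0.7657.
θ_B = arctan(0.7657) = 37.44°.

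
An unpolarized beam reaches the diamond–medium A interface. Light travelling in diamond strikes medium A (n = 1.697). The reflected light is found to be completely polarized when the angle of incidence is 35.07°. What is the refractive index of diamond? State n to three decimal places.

n ≈ 2.417

At Brewster's angle, tan θ_B = n₂/n₁ with n₁ on the incident side (diamond) and n₂ on the transmitted side (medium A).
n₁ = n₂ / tan θ_B = 1.697 / tan 35.07° = 2.417.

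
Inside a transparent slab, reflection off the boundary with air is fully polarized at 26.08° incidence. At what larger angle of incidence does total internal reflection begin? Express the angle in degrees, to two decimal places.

θ_c ≈ 29.31°

n₂/n₁ = tan 26.08° = 0.4895; the critical angle satisfies sin θ_c = n₂/n₁.
θ_c = arcsin(0.4895) = 29.31°.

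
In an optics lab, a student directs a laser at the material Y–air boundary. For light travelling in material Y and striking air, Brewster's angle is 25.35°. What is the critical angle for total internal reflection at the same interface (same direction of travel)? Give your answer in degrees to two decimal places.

tan θ_B = n₂/n₁ = tan 25.35° = 0.4738.
Total internal reflection: sin θ_c = n₂/n₁ = 0.4738.
θ_c = arcsin(0.4738) = 28.28°.

θ_c ≈ 28.28°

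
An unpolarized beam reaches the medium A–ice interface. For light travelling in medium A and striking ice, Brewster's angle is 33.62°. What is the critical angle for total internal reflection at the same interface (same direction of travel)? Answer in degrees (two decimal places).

n₂/n₁ = tan 33.62° = 0.6649; the critical angle satisfies sin θ_c = n₂/n₁.
θ_c = arcsin(0.6649) = 41.67°.

θ_c ≈ 41.67°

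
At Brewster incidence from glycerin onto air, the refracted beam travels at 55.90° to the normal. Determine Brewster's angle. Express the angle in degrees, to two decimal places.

θ_B ≈ 34.10°

At Brewster's angle the reflected and refracted rays are perpendicular, so θ_B + θ_t = 90°.
So θ_B = 90° − θ_t = 90° − 55.90° = 34.10°.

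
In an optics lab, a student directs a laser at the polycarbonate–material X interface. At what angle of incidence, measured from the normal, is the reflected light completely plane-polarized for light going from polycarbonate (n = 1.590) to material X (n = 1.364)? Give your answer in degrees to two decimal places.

θ_B ≈ 40.63°

tan θ_B = n₂/n₁ = 1.364/1.590 = 0.8579.
So θ_B = arctan 0.8579 = 40.63°.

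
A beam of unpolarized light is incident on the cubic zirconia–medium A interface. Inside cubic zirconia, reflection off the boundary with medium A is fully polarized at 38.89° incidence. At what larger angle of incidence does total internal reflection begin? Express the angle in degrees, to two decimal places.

From Brewster, n₂/n₁ = tan θ_B = tan 38.89° = 0.8066.
Then sin θ_c = n₂/n₁ = 0.8066, so θ_c = arcsin 0.8066 = 53.77°.

θ_c ≈ 53.77°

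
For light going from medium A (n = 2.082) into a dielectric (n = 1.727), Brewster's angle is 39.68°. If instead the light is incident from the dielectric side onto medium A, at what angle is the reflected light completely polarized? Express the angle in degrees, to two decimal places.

θ_B' ≈ 50.32°

The two Brewster angles are complementary: θ_B' = 90° − θ_B = 90° − 39.68° = 50.32°.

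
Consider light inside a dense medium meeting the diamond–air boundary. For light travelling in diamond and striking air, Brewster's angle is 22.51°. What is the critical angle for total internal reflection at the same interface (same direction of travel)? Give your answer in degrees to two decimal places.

θ_c ≈ 24.48°

From Brewster, n₂/n₁ = tan θ_B = tan 22.51° = 0.4144.
Then sin θ_c = n₂/n₁ = 0.4144, so θ_c = arcsin 0.4144 = 24.48°.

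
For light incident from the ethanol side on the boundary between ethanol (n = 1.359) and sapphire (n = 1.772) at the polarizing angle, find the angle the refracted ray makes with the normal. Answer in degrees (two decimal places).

θ_t ≈ 37.49°

First find Brewster's angle: tan θ_B = 1.772/1.359 = 1.3039, giving θ_B = 52.51°.
The refracted ray is perpendicular to the reflected ray, so θ_t = 90° − θ_B = 37.49°.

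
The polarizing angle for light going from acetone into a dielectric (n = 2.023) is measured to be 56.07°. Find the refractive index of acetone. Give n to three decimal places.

Brewster's law: tan θ_B = n₂/n₁ (light incident in acetone, refracted into a dielectric).
n₁ = n₂ / tan θ_B = 2.023 / tan 56.07° = 1.361.

n ≈ 1.361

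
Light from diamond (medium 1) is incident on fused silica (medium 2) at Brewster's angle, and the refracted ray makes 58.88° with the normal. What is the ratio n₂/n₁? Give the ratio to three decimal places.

θ_B + θ_t = 90°, so θ_B = 90° − 58.88° = 31.12°.
tan θ_B = n₂/n₁, so n₂/n₁ = tan 31.12° = 0.604.

n₂/n₁ ≈ 0.604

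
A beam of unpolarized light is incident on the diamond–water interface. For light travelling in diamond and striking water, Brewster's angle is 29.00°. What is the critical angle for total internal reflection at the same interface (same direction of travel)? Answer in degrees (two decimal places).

n₂/n₁ = tan 29.00° = 0.5543; the critical angle satisfies sin θ_c = n₂/n₁.
θ_c = arcsin(0.5543) = 33.66°.

θ_c ≈ 33.66°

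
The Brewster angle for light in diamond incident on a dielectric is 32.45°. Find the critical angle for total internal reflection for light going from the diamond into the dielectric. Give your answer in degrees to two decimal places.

tan θ_B = n₂/n₁ = tan 32.45° = 0.6358.
Total internal reflection: sin θ_c = n₂/n₁ = 0.6358.
θ_c = arcsin(0.6358) = 39.48°.

θ_c ≈ 39.48°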